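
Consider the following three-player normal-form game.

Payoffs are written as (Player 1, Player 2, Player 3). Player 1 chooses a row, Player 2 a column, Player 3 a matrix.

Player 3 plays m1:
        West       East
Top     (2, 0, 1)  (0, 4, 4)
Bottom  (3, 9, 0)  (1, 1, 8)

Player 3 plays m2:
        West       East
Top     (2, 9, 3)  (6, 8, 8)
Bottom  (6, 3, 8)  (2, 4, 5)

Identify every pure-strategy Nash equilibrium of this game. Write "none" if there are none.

For each strategy profile, look for a profitable unilateral deviation.
(Top, West, m1): Player 1 can switch to Bottom (2 → 3). Not NE.
(Top, West, m2): Player 1 can switch to Bottom (2 → 6). Not NE.
(Top, East, m1): Player 1 can switch to Bottom (0 → 1). Not NE.
(Top, East, m2): Player 2 can switch to West (8 → 9). Not NE.
(Bottom, West, m1): Player 3 can switch to m2 (0 → 8). Not NE.
(Bottom, West, m2): Player 2 can switch to East (3 → 4). Not NE.
(Bottom, East, m1): Player 2 can switch to West (1 → 9). Not NE.
(Bottom, East, m2): Player 1 can switch to Top (2 → 6). Not NE.

There is no pure-strategy Nash equilibrium.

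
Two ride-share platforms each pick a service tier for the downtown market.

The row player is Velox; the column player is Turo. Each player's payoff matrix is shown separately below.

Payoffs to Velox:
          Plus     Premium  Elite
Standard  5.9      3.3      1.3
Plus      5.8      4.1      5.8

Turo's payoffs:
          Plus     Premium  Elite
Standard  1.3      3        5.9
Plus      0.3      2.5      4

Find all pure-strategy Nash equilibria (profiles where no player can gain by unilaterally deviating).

(Plus, Elite)

(Standard, Plus): Turo can switch to Premium (1.3 → 3). Not NE.
(Standard, Premium): Velox can switch to Plus (3.3 → 4.1). Not NE.
(Standard, Elite): Velox can switch to Plus (1.3 → 5.8). Not NE.
(Plus, Plus): Velox can switch to Standard (5.8 → 5.9). Not NE.
(Plus, Premium): Turo can switch to Elite (2.5 → 4). Not NE.
(Plus, Elite): Velox gets 5.8, best alternative 1.3; Turo gets 4, best alternative 2.5. No profitable deviation — NE.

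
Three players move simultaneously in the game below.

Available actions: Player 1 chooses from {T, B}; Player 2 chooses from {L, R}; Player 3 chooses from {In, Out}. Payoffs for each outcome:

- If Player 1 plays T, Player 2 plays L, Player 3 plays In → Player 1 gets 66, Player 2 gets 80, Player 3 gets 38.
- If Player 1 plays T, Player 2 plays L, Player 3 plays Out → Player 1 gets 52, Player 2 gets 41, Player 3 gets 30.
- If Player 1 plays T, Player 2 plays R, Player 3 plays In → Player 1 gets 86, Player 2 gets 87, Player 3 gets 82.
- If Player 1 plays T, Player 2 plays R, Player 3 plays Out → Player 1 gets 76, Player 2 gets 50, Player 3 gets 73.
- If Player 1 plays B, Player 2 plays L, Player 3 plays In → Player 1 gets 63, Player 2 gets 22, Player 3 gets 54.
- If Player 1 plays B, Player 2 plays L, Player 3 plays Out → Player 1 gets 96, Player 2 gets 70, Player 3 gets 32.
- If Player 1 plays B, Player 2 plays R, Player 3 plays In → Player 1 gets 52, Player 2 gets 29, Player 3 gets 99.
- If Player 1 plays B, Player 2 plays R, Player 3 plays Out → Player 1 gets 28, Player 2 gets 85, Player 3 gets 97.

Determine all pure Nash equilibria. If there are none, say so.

The unique pure-strategy Nash equilibrium is (T, R, In).

(T, L, In): Player 2 can switch to R (80 → 87). Not NE.
(T, L, Out): Player 1 can switch to B (52 → 96). Not NE.
(T, R, In): Player 1 gets 86, best alternative 52; Player 2 gets 87, best alternative 80; Player 3 gets 82, best alternative 73. No profitable deviation — NE.
(T, R, Out): Player 3 can switch to In (73 → 82). Not NE.
(B, L, In): Player 1 can switch to T (63 → 66). Not NE.
(B, L, Out): Player 2 can switch to R (70 → 85). Not NE.
(B, R, In): Player 1 can switch to T (52 → 86). Not NE.
(The remaining 1 profile has a profitable deviation by the same check.)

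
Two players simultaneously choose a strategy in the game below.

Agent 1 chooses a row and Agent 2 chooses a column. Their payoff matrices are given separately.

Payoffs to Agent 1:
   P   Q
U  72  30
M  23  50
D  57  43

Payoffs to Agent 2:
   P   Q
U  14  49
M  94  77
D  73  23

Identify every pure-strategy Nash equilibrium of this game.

For each player, find the best response to each opponent profile; mutual best responses are the pure NE.
Agent 1 against P: payoffs 72, 23, 57 → best response U.
Agent 1 against Q: payoffs 30, 50, 43 → best response M.
Agent 2 against U: payoffs 14, 49 → best response Q.
Agent 2 against M: payoffs 94, 77 → best response P.
Agent 2 against D: payoffs 73, 23 → best response P.
No profile is a mutual best response for all players.

No pure-strategy Nash equilibrium.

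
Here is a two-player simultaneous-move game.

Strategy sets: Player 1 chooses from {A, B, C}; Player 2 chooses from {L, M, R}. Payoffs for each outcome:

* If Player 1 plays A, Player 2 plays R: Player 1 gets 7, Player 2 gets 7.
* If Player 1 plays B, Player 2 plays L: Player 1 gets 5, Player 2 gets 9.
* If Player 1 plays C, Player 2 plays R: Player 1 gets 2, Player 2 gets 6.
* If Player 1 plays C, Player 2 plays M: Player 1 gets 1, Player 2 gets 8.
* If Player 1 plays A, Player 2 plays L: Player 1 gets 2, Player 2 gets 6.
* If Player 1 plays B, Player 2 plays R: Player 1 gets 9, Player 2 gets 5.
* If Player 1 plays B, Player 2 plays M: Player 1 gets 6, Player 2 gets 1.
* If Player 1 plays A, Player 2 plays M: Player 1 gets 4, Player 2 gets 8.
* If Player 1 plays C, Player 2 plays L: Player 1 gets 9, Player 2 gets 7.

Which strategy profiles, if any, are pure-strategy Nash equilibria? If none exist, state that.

This game has no pure Nash equilibrium.

Mark each player's best response to every combination of opponents' strategies; a profile where every player is best-responding is a pure Nash equilibrium.
Player 1 against L: payoffs 2, 5, 9 → best response C.
Player 1 against M: payoffs 4, 6, 1 → best response B.
Player 1 against R: payoffs 7, 9, 2 → best response B.
Player 2 against A: payoffs 6, 8, 7 → best response M.
Player 2 against B: payoffs 9, 1, 5 → best response L.
Player 2 against C: payoffs 7, 8, 6 → best response M.
No profile is a mutual best response for all players.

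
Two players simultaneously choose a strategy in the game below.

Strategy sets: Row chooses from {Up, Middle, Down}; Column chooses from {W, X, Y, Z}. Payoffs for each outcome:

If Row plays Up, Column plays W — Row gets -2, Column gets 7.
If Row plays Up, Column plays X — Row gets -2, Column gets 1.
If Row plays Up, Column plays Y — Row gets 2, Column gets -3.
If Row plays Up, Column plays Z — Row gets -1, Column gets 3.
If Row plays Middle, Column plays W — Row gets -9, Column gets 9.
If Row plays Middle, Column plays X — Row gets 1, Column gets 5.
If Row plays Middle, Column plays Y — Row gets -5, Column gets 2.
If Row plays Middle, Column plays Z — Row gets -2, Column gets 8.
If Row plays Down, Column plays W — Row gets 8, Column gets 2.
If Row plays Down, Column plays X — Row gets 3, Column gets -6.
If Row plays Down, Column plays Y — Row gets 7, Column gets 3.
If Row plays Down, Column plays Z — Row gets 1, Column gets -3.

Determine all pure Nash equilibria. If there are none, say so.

For each strategy profile, look for a profitable unilateral deviation.
(Up, W): Row can switch to Down (-2 → 8). Not NE.
(Up, X): Row can switch to Middle (-2 → 1). Not NE.
(Up, Y): Row can switch to Down (2 → 7). Not NE.
(Up, Z): Row can switch to Down (-1 → 1). Not NE.
(Middle, W): Row can switch to Up (-9 → -2). Not NE.
(Middle, X): Row can switch to Down (1 → 3). Not NE.
(Middle, Y): Row can switch to Up (-5 → 2). Not NE.
(Middle, Z): Row can switch to Up (-2 → -1). Not NE.
(Down, W): Column can switch to Y (2 → 3). Not NE.
(Down, X): Column can switch to W (-6 → 2). Not NE.
(Down, Y): Row gets 7, best alternative 2; Column gets 3, best alternative 2. No profitable deviation — NE.
(The remaining 1 profile has a profitable deviation by the same check.)

The unique pure-strategy Nash equilibrium is (Down, Y).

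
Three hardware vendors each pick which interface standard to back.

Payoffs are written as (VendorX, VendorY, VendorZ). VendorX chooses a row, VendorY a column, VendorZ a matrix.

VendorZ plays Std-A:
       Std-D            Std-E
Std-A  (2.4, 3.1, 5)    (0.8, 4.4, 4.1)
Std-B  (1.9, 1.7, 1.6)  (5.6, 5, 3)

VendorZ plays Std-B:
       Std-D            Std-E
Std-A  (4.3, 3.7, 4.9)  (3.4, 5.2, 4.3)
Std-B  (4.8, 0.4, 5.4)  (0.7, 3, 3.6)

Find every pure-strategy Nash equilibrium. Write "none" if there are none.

Pure NE: (Std-A, Std-E, Std-B)

(Std-A, Std-D, Std-A): VendorY can switch to Std-E (3.1 → 4.4). Not NE.
(Std-A, Std-D, Std-B): VendorX can switch to Std-B (4.3 → 4.8). Not NE.
(Std-A, Std-E, Std-A): VendorX can switch to Std-B (0.8 → 5.6). Not NE.
(Std-A, Std-E, Std-B): VendorX gets 3.4, best alternative 0.7; VendorY gets 5.2, best alternative 3.7; VendorZ gets 4.3, best alternative 4.1. No profitable deviation — NE.
(Std-B, Std-D, Std-A): VendorX can switch to Std-A (1.9 → 2.4). Not NE.
(Std-B, Std-D, Std-B): VendorY can switch to Std-E (0.4 → 3). Not NE.
(Std-B, Std-E, Std-A): VendorZ can switch to Std-B (3 → 3.6). Not NE.
(Std-B, Std-E, Std-B): VendorX can switch to Std-A (0.7 → 3.4). Not NE.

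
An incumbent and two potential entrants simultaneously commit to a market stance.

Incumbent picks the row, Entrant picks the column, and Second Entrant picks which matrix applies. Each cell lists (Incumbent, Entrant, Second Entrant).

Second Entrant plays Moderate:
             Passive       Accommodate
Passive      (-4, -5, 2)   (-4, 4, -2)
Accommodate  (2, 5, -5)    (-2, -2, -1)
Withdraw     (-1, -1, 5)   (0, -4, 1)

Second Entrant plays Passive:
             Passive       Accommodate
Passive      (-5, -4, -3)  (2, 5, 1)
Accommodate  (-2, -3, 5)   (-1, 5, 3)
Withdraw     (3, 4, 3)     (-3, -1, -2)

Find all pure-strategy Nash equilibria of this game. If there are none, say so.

(Passive, Passive, Moderate): Incumbent can switch to Accommodate (-4 → 2). Not NE.
(Passive, Passive, Passive): Incumbent can switch to Accommodate (-5 → -2). Not NE.
(Passive, Accommodate, Moderate): Incumbent can switch to Accommodate (-4 → -2). Not NE.
(Passive, Accommodate, Passive): Incumbent gets 2, best alternative -1; Entrant gets 5, best alternative -4; Second Entrant gets 1, best alternative -2. No profitable deviation — NE.
(Accommodate, Passive, Moderate): Second Entrant can switch to Passive (-5 → 5). Not NE.
(Accommodate, Passive, Passive): Incumbent can switch to Withdraw (-2 → 3). Not NE.
(Accommodate, Accommodate, Moderate): Incumbent can switch to Withdraw (-2 → 0). Not NE.
(Accommodate, Accommodate, Passive): Incumbent can switch to Passive (-1 → 2). Not NE.
(Withdraw, Passive, Moderate): Incumbent can switch to Accommodate (-1 → 2). Not NE.
(The remaining 3 profiles each have a profitable deviation by the same check.)

Pure NE: (Passive, Accommodate, Passive)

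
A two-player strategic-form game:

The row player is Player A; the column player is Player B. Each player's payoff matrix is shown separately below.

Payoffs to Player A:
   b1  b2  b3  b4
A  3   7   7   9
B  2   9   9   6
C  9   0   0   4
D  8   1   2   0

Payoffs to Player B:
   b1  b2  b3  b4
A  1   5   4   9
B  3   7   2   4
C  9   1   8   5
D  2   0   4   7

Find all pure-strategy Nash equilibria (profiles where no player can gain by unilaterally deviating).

(A, b4) and (B, b2) and (C, b1)

Player A against b1: payoffs 3, 2, 9, 8 → best response C.
Player A against b2: payoffs 7, 9, 0, 1 → best response B.
Player A against b3: payoffs 7, 9, 0, 2 → best response B.
Player A against b4: payoffs 9, 6, 4, 0 → best response A.
Player B against A: payoffs 1, 5, 4, 9 → best response b4.
Player B against B: payoffs 3, 7, 2, 4 → best response b2.
Player B against C: payoffs 9, 1, 8, 5 → best response b1.
Player B against D: payoffs 2, 0, 4, 7 → best response b4.
Mutual best responses: (A, b4); (B, b2); (C, b1).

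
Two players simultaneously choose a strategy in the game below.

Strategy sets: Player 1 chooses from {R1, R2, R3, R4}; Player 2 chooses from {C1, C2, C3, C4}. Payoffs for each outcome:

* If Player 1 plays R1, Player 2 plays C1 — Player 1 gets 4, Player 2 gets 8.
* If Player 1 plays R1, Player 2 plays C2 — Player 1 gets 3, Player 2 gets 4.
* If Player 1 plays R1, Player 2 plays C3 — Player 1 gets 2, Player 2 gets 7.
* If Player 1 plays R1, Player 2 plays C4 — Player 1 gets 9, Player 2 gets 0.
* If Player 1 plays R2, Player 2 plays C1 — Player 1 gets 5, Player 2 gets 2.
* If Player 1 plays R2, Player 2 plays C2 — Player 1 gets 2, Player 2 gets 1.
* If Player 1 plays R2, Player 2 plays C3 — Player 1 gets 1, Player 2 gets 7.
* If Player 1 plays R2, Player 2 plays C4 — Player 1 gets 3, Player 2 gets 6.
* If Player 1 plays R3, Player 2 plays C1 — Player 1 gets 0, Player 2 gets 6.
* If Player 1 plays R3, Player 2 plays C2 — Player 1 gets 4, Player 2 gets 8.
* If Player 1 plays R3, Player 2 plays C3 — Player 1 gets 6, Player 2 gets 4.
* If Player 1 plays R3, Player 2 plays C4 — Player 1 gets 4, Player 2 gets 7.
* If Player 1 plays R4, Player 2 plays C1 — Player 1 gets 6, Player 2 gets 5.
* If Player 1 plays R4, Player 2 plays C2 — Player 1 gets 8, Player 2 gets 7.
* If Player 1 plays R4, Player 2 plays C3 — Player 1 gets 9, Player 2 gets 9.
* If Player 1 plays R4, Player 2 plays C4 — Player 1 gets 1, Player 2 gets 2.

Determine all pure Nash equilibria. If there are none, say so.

The unique pure-strategy Nash equilibrium is (R4, C3).

(R1, C1): Player 1 can switch to R2 (4 → 5). Not NE.
(R1, C2): Player 1 can switch to R3 (3 → 4). Not NE.
(R1, C3): Player 1 can switch to R3 (2 → 6). Not NE.
(R1, C4): Player 2 can switch to C1 (0 → 8). Not NE.
(R2, C1): Player 1 can switch to R4 (5 → 6). Not NE.
(R2, C2): Player 1 can switch to R1 (2 → 3). Not NE.
(R2, C3): Player 1 can switch to R1 (1 → 2). Not NE.
(R2, C4): Player 1 can switch to R1 (3 → 9). Not NE.
(R3, C1): Player 1 can switch to R1 (0 → 4). Not NE.
(R3, C2): Player 1 can switch to R4 (4 → 8). Not NE.
(R4, C3): Player 1 gets 9, best alternative 6; Player 2 gets 9, best alternative 7. No profitable deviation — NE.
(The remaining 5 profiles each have a profitable deviation by the same check.)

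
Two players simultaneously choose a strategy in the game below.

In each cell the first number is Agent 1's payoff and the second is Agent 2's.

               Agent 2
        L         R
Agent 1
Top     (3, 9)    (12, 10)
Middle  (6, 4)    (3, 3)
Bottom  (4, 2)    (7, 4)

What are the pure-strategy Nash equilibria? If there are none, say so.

The pure Nash equilibria are (Top, R) and (Middle, L).

(Top, L): Agent 1 can switch to Middle (3 → 6). Not NE.
(Top, R): Agent 1 gets 12, best alternative 7; Agent 2 gets 10, best alternative 9. No profitable deviation — NE.
(Middle, L): Agent 1 gets 6, best alternative 4; Agent 2 gets 4, best alternative 3. No profitable deviation — NE.
(Middle, R): Agent 1 can switch to Top (3 → 12). Not NE.
(Bottom, L): Agent 1 can switch to Middle (4 → 6). Not NE.
(Bottom, R): Agent 1 can switch to Top (7 → 12). Not NE.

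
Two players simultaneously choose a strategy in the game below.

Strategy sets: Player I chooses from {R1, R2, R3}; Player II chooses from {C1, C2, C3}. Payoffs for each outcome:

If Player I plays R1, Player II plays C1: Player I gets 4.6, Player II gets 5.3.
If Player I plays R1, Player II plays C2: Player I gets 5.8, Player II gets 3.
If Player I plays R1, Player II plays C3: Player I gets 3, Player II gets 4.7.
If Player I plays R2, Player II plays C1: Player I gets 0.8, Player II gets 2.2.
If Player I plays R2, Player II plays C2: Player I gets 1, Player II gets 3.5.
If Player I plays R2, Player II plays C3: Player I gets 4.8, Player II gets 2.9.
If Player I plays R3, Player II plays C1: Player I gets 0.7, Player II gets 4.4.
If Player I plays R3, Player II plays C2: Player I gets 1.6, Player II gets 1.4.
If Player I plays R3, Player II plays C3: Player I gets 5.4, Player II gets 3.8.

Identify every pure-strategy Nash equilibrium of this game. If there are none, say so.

The unique pure-strategy Nash equilibrium is (R1, C1).

Player I against C1: payoffs 4.6, 0.8, 0.7 → best response R1.
Player I against C2: payoffs 5.8, 1, 1.6 → best response R1.
Player I against C3: payoffs 3, 4.8, 5.4 → best response R3.
Player II against R1: payoffs 5.3, 3, 4.7 → best response C1.
Player II against R2: payoffs 2.2, 3.5, 2.9 → best response C2.
Player II against R3: payoffs 4.4, 1.4, 3.8 → best response C1.
Mutual best responses: (R1, C1).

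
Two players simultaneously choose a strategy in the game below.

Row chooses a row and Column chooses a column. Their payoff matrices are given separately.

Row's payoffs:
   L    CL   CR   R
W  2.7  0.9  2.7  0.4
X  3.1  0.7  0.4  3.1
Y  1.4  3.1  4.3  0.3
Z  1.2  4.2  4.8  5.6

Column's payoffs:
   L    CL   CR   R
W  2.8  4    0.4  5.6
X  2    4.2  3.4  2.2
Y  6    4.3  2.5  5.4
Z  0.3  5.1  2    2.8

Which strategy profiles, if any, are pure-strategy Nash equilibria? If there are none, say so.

(Z, CL)

For each player, find the best response to each opponent profile; mutual best responses are the pure NE.
Row against L: payoffs 2.7, 3.1, 1.4, 1.2 → best response X.
Row against CL: payoffs 0.9, 0.7, 3.1, 4.2 → best response Z.
Row against CR: payoffs 2.7, 0.4, 4.3, 4.8 → best response Z.
Row against R: payoffs 0.4, 3.1, 0.3, 5.6 → best response Z.
Column against W: payoffs 2.8, 4, 0.4, 5.6 → best response R.
Column against X: payoffs 2, 4.2, 3.4, 2.2 → best response CL.
Column against Y: payoffs 6, 4.3, 2.5, 5.4 → best response L.
Column against Z: payoffs 0.3, 5.1, 2, 2.8 → best response CL.
Mutual best responses: (Z, CL).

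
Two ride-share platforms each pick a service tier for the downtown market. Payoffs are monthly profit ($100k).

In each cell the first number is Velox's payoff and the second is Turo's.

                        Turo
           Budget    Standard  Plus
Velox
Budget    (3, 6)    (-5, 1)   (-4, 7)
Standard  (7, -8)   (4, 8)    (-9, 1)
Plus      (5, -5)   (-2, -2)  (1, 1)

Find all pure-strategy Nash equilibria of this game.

Velox against Budget: payoffs 3, 7, 5 → best response Standard.
Velox against Standard: payoffs -5, 4, -2 → best response Standard.
Velox against Plus: payoffs -4, -9, 1 → best response Plus.
Turo against Budget: payoffs 6, 1, 7 → best response Plus.
Turo against Standard: payoffs -8, 8, 1 → best response Standard.
Turo against Plus: payoffs -5, -2, 1 → best response Plus.
Mutual best responses: (Standard, Standard); (Plus, Plus).

(Standard, Standard), (Plus, Plus)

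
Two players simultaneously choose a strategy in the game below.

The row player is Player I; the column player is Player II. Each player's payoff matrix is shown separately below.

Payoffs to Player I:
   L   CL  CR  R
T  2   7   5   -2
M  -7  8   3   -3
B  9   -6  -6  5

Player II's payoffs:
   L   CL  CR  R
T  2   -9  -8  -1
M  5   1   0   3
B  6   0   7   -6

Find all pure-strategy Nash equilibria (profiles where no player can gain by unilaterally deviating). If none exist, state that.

There is no pure-strategy Nash equilibrium.

Player I against L: payoffs 2, -7, 9 → best response B.
Player I against CL: payoffs 7, 8, -6 → best response M.
Player I against CR: payoffs 5, 3, -6 → best response T.
Player I against R: payoffs -2, -3, 5 → best response B.
Player II against T: payoffs 2, -9, -8, -1 → best response L.
Player II against M: payoffs 5, 1, 0, 3 → best response L.
Player II against B: payoffs 6, 0, 7, -6 → best response CR.
No profile is a mutual best response for all players.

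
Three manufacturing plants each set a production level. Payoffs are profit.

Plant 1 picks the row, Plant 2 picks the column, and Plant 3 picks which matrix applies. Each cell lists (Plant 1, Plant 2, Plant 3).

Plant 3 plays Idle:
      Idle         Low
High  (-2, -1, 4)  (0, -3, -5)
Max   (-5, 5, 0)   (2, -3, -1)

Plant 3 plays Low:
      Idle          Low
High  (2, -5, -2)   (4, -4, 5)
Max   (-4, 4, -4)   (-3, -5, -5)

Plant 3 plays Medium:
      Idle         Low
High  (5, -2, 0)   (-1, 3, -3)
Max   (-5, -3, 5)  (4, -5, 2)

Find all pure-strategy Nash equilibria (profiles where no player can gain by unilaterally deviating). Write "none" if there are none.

For each strategy profile, look for a profitable unilateral deviation.
(High, Idle, Idle): Plant 1 gets -2, best alternative -5; Plant 2 gets -1, best alternative -3; Plant 3 gets 4, best alternative 0. No profitable deviation — NE.
(High, Idle, Low): Plant 2 can switch to Low (-5 → -4). Not NE.
(High, Idle, Medium): Plant 2 can switch to Low (-2 → 3). Not NE.
(High, Low, Idle): Plant 1 can switch to Max (0 → 2). Not NE.
(High, Low, Low): Plant 1 gets 4, best alternative -3; Plant 2 gets -4, best alternative -5; Plant 3 gets 5, best alternative -3. No profitable deviation — NE.
(High, Low, Medium): Plant 1 can switch to Max (-1 → 4). Not NE.
(Max, Idle, Idle): Plant 1 can switch to High (-5 → -2). Not NE.
(Max, Idle, Low): Plant 1 can switch to High (-4 → 2). Not NE.
(Max, Idle, Medium): Plant 1 can switch to High (-5 → 5). Not NE.
(Max, Low, Idle): Plant 2 can switch to Idle (-3 → 5). Not NE.
(Max, Low, Low): Plant 1 can switch to High (-3 → 4). Not NE.
(Max, Low, Medium): Plant 2 can switch to Idle (-5 → -3). Not NE.

(High, Idle, Idle), (High, Low, Low)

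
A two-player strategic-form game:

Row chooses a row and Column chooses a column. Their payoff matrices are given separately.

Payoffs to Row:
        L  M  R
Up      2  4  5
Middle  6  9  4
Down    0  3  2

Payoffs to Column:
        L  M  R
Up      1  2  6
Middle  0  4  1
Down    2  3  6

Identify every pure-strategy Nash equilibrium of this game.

(Up, R), (Middle, M)

(Up, L): Row can switch to Middle (2 → 6). Not NE.
(Up, M): Row can switch to Middle (4 → 9). Not NE.
(Up, R): Row gets 5, best alternative 4; Column gets 6, best alternative 2. No profitable deviation — NE.
(Middle, L): Column can switch to M (0 → 4). Not NE.
(Middle, M): Row gets 9, best alternative 4; Column gets 4, best alternative 1. No profitable deviation — NE.
(Middle, R): Row can switch to Up (4 → 5). Not NE.
(Down, L): Row can switch to Up (0 → 2). Not NE.
(Down, M): Row can switch to Up (3 → 4). Not NE.
(Down, R): Row can switch to Up (2 → 5). Not NE.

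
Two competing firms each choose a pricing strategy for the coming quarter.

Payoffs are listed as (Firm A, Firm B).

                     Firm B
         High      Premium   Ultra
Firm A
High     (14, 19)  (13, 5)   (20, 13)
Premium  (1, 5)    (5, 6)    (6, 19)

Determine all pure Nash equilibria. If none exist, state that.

The unique pure-strategy Nash equilibrium is (High, High).

Firm A against High: payoffs 14, 1 → best response High.
Firm A against Premium: payoffs 13, 5 → best response High.
Firm A against Ultra: payoffs 20, 6 → best response High.
Firm B against High: payoffs 19, 5, 13 → best response High.
Firm B against Premium: payoffs 5, 6, 19 → best response Ultra.
Mutual best responses: (High, High).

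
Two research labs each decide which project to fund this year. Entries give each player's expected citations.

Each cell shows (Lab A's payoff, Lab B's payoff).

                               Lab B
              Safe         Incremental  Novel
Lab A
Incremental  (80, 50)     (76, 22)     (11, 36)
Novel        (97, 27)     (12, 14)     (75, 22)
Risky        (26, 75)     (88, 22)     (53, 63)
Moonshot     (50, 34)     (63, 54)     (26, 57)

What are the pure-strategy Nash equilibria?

(Novel, Safe)

For each strategy profile, look for a profitable unilateral deviation.
(Incremental, Safe): Lab A can switch to Novel (80 → 97). Not NE.
(Incremental, Incremental): Lab A can switch to Risky (76 → 88). Not NE.
(Incremental, Novel): Lab A can switch to Novel (11 → 75). Not NE.
(Novel, Safe): Lab A gets 97, best alternative 80; Lab B gets 27, best alternative 22. No profitable deviation — NE.
(Novel, Incremental): Lab A can switch to Incremental (12 → 76). Not NE.
(Novel, Novel): Lab B can switch to Safe (22 → 27). Not NE.
(Risky, Safe): Lab A can switch to Incremental (26 → 80). Not NE.
(The remaining 5 profiles each have a profitable deviation by the same check.)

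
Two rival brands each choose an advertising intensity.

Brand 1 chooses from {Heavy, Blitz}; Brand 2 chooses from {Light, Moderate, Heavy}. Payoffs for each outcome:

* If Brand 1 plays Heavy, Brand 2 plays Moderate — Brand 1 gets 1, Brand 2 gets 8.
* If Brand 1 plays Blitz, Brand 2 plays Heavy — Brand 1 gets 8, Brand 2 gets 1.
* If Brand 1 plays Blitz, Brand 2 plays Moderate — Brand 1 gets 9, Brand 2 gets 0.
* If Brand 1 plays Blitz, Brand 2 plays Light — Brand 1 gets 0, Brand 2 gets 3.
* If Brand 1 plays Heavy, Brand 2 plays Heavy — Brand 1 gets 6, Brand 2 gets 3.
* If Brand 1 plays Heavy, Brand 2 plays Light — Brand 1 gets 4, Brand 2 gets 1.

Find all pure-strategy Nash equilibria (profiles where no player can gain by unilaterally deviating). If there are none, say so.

Brand 1 against Light: payoffs 4, 0 → best response Heavy.
Brand 1 against Moderate: payoffs 1, 9 → best response Blitz.
Brand 1 against Heavy: payoffs 6, 8 → best response Blitz.
Brand 2 against Heavy: payoffs 1, 8, 3 → best response Moderate.
Brand 2 against Blitz: payoffs 3, 0, 1 → best response Light.
No profile is a mutual best response for all players.

none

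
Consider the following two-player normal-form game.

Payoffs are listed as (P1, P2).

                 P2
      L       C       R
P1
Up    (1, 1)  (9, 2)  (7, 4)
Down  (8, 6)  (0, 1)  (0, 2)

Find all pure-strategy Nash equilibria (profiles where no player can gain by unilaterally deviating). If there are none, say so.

Pure-strategy Nash equilibria: (Up, R) and (Down, L)

(Up, L): P1 can switch to Down (1 → 8). Not NE.
(Up, C): P2 can switch to R (2 → 4). Not NE.
(Up, R): P1 gets 7, best alternative 0; P2 gets 4, best alternative 2. No profitable deviation — NE.
(Down, L): P1 gets 8, best alternative 1; P2 gets 6, best alternative 2. No profitable deviation — NE.
(Down, C): P1 can switch to Up (0 → 9). Not NE.
(Down, R): P1 can switch to Up (0 → 7). Not NE.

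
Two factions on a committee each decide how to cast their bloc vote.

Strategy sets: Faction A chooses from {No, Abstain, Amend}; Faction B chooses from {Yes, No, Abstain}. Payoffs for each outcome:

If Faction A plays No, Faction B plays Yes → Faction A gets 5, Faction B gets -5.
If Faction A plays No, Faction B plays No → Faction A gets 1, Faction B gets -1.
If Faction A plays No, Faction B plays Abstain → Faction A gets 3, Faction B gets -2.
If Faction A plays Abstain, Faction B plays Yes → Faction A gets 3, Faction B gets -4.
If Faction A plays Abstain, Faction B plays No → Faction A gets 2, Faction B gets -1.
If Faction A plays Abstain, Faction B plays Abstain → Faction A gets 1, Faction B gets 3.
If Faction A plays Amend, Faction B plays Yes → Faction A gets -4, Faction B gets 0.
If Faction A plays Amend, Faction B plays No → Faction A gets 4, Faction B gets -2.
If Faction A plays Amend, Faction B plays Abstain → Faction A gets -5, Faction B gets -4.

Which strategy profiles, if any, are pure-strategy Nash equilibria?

Faction A against Yes: payoffs 5, 3, -4 → best response No.
Faction A against No: payoffs 1, 2, 4 → best response Amend.
Faction A against Abstain: payoffs 3, 1, -5 → best response No.
Faction B against No: payoffs -5, -1, -2 → best response No.
Faction B against Abstain: payoffs -4, -1, 3 → best response Abstain.
Faction B against Amend: payoffs 0, -2, -4 → best response Yes.
No profile is a mutual best response for all players.

none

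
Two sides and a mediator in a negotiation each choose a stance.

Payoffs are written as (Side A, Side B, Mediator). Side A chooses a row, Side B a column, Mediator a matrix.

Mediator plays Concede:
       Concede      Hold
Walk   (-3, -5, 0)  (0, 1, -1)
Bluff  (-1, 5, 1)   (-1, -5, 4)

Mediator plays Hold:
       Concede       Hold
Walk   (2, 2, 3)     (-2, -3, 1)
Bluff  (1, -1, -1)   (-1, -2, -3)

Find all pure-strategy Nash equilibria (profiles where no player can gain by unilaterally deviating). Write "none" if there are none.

(Walk, Concede, Hold); (Bluff, Concede, Concede)

Check each profile: it is a Nash equilibrium iff no player can strictly gain by switching unilaterally.
(Walk, Concede, Concede): Side A can switch to Bluff (-3 → -1). Not NE.
(Walk, Concede, Hold): Side A gets 2, best alternative 1; Side B gets 2, best alternative -3; Mediator gets 3, best alternative 0. No profitable deviation — NE.
(Walk, Hold, Concede): Mediator can switch to Hold (-1 → 1). Not NE.
(Walk, Hold, Hold): Side A can switch to Bluff (-2 → -1). Not NE.
(Bluff, Concede, Concede): Side A gets -1, best alternative -3; Side B gets 5, best alternative -5; Mediator gets 1, best alternative -1. No profitable deviation — NE.
(Bluff, Concede, Hold): Side A can switch to Walk (1 → 2). Not NE.
(Bluff, Hold, Concede): Side A can switch to Walk (-1 → 0). Not NE.
(Bluff, Hold, Hold): Side B can switch to Concede (-2 → -1). Not NE.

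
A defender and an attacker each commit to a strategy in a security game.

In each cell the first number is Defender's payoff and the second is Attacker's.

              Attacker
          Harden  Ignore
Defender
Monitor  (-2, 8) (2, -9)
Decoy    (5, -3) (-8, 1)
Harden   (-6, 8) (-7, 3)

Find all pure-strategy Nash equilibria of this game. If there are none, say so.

This game has no pure Nash equilibrium.

Defender against Harden: payoffs -2, 5, -6 → best response Decoy.
Defender against Ignore: payoffs 2, -8, -7 → best response Monitor.
Attacker against Monitor: payoffs 8, -9 → best response Harden.
Attacker against Decoy: payoffs -3, 1 → best response Ignore.
Attacker against Harden: payoffs 8, 3 → best response Harden.
No profile is a mutual best response for all players.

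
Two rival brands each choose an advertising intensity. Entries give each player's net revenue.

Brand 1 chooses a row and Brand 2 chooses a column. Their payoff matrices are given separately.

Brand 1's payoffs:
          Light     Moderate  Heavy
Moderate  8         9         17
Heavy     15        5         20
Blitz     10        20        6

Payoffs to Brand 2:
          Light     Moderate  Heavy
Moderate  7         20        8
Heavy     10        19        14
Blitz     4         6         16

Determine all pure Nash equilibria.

Mark each player's best response to every combination of opponents' strategies; a profile where every player is best-responding is a pure Nash equilibrium.
Brand 1 against Light: payoffs 8, 15, 10 → best response Heavy.
Brand 1 against Moderate: payoffs 9, 5, 20 → best response Blitz.
Brand 1 against Heavy: payoffs 17, 20, 6 → best response Heavy.
Brand 2 against Moderate: payoffs 7, 20, 8 → best response Moderate.
Brand 2 against Heavy: payoffs 10, 19, 14 → best response Moderate.
Brand 2 against Blitz: payoffs 4, 6, 16 → best response Heavy.
No profile is a mutual best response for all players.

This game has no pure Nash equilibrium.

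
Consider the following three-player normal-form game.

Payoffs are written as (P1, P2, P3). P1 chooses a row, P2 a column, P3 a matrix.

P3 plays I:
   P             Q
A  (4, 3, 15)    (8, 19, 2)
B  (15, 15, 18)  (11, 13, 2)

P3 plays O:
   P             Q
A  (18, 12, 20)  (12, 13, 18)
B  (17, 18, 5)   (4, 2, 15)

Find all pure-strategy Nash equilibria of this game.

(A, P, I): P1 can switch to B (4 → 15). Not NE.
(A, P, O): P2 can switch to Q (12 → 13). Not NE.
(A, Q, I): P1 can switch to B (8 → 11). Not NE.
(A, Q, O): P1 gets 12, best alternative 4; P2 gets 13, best alternative 12; P3 gets 18, best alternative 2. No profitable deviation — NE.
(B, P, I): P1 gets 15, best alternative 4; P2 gets 15, best alternative 13; P3 gets 18, best alternative 5. No profitable deviation — NE.
(B, P, O): P1 can switch to A (17 → 18). Not NE.
(B, Q, I): P2 can switch to P (13 → 15). Not NE.
(B, Q, O): P1 can switch to A (4 → 12). Not NE.

Pure-strategy Nash equilibria: (A, Q, O), (B, P, I)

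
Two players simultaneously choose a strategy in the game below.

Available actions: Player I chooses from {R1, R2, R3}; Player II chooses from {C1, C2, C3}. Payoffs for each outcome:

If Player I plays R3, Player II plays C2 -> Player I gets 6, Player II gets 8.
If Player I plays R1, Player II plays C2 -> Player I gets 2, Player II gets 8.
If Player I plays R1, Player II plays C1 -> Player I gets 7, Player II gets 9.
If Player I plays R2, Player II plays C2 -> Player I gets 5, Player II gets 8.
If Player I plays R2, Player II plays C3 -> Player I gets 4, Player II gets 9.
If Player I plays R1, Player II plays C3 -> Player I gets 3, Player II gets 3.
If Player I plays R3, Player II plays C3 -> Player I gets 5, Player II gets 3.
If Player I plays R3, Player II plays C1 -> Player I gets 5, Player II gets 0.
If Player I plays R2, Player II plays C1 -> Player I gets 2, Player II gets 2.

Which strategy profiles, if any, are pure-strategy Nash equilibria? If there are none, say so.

For each strategy profile, look for a profitable unilateral deviation.
(R1, C1): Player I gets 7, best alternative 5; Player II gets 9, best alternative 8. No profitable deviation — NE.
(R1, C2): Player I can switch to R2 (2 → 5). Not NE.
(R1, C3): Player I can switch to R2 (3 → 4). Not NE.
(R2, C1): Player I can switch to R1 (2 → 7). Not NE.
(R2, C2): Player I can switch to R3 (5 → 6). Not NE.
(R2, C3): Player I can switch to R3 (4 → 5). Not NE.
(R3, C1): Player I can switch to R1 (5 → 7). Not NE.
(R3, C2): Player I gets 6, best alternative 5; Player II gets 8, best alternative 3. No profitable deviation — NE.
(R3, C3): Player II can switch to C2 (3 → 8). Not NE.

(R1, C1) and (R3, C2)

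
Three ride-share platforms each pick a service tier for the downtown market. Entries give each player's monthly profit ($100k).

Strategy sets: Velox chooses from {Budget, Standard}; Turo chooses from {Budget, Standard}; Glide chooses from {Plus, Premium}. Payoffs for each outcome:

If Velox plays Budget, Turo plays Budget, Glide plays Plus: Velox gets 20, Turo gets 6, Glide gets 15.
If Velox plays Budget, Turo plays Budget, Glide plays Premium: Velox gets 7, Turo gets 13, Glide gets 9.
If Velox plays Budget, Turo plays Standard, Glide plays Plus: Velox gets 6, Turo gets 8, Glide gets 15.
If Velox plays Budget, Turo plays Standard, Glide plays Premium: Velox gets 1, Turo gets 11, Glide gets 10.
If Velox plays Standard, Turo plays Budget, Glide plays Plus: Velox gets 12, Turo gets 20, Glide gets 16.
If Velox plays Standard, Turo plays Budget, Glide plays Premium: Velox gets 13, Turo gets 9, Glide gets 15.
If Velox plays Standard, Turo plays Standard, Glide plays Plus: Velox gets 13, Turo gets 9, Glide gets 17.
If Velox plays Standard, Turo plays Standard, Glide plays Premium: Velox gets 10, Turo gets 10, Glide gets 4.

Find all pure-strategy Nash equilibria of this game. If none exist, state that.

For each strategy profile, look for a profitable unilateral deviation.
(Budget, Budget, Plus): Turo can switch to Standard (6 → 8). Not NE.
(Budget, Budget, Premium): Velox can switch to Standard (7 → 13). Not NE.
(Budget, Standard, Plus): Velox can switch to Standard (6 → 13). Not NE.
(Budget, Standard, Premium): Velox can switch to Standard (1 → 10). Not NE.
(Standard, Budget, Plus): Velox can switch to Budget (12 → 20). Not NE.
(Standard, Budget, Premium): Turo can switch to Standard (9 → 10). Not NE.
(Standard, Standard, Plus): Turo can switch to Budget (9 → 20). Not NE.
(Standard, Standard, Premium): Glide can switch to Plus (4 → 17). Not NE.

This game has no pure Nash equilibrium.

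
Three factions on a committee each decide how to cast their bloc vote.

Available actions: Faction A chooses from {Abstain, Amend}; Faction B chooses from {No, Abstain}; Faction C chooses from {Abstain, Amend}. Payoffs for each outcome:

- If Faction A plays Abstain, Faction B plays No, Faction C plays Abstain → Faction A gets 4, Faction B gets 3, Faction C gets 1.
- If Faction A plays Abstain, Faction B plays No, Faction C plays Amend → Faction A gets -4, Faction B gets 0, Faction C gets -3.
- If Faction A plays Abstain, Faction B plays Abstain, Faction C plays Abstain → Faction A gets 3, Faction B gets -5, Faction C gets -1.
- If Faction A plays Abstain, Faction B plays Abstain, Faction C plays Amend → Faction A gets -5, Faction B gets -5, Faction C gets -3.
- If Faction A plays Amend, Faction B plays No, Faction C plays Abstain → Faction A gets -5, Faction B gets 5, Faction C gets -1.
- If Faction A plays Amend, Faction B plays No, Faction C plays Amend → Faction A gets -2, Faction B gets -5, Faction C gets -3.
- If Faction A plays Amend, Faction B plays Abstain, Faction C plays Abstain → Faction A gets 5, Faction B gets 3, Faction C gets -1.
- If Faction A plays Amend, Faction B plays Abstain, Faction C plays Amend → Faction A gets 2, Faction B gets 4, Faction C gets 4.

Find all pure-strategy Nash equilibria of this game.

Faction A against (No, Abstain): payoffs 4, -5 → best response Abstain.
Faction A against (No, Amend): payoffs -4, -2 → best response Amend.
Faction A against (Abstain, Abstain): payoffs 3, 5 → best response Amend.
Faction A against (Abstain, Amend): payoffs -5, 2 → best response Amend.
Faction B against (Abstain, Abstain): payoffs 3, -5 → best response No.
Faction B against (Abstain, Amend): payoffs 0, -5 → best response No.
Faction B against (Amend, Abstain): payoffs 5, 3 → best response No.
Faction B against (Amend, Amend): payoffs -5, 4 → best response Abstain.
Faction C against (Abstain, No): payoffs 1, -3 → best response Abstain.
Faction C against (Abstain, Abstain): payoffs -1, -3 → best response Abstain.
Faction C against (Amend, No): payoffs -1, -3 → best response Abstain.
Faction C against (Amend, Abstain): payoffs -1, 4 → best response Amend.
Mutual best responses: (Abstain, No, Abstain); (Amend, Abstain, Amend).

The pure Nash equilibria are (Abstain, No, Abstain); (Amend, Abstain, Amend).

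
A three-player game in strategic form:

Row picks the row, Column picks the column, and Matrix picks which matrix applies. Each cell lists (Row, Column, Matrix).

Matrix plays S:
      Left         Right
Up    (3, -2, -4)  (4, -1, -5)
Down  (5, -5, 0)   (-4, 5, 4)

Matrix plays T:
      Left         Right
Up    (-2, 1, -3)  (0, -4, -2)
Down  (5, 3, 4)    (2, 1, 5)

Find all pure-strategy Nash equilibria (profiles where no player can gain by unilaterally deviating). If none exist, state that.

Pure NE: (Down, Left, T)

(Up, Left, S): Row can switch to Down (3 → 5). Not NE.
(Up, Left, T): Row can switch to Down (-2 → 5). Not NE.
(Up, Right, S): Matrix can switch to T (-5 → -2). Not NE.
(Up, Right, T): Row can switch to Down (0 → 2). Not NE.
(Down, Left, S): Column can switch to Right (-5 → 5). Not NE.
(Down, Left, T): Row gets 5, best alternative -2; Column gets 3, best alternative 1; Matrix gets 4, best alternative 0. No profitable deviation — NE.
(Down, Right, S): Row can switch to Up (-4 → 4). Not NE.
(Down, Right, T): Column can switch to Left (1 → 3). Not NE.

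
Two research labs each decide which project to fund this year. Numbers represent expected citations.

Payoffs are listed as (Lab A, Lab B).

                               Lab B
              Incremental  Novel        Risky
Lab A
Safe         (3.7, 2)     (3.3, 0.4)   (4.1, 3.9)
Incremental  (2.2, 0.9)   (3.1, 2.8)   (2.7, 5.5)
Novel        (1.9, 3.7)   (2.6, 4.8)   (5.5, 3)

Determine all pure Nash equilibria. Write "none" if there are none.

No pure-strategy Nash equilibrium.

(Safe, Incremental): Lab B can switch to Risky (2 → 3.9). Not NE.
(Safe, Novel): Lab B can switch to Incremental (0.4 → 2). Not NE.
(Safe, Risky): Lab A can switch to Novel (4.1 → 5.5). Not NE.
(Incremental, Incremental): Lab A can switch to Safe (2.2 → 3.7). Not NE.
(Incremental, Novel): Lab A can switch to Safe (3.1 → 3.3). Not NE.
(Incremental, Risky): Lab A can switch to Safe (2.7 → 4.1). Not NE.
(Novel, Incremental): Lab A can switch to Safe (1.9 → 3.7). Not NE.
(Novel, Novel): Lab A can switch to Safe (2.6 → 3.3). Not NE.
(Novel, Risky): Lab B can switch to Incremental (3 → 3.7). Not NE.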